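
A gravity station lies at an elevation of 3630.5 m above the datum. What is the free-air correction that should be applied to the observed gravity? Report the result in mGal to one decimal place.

1120.4

Free-air correction = 0.3086 × 3630.5 = 1120.4 mGal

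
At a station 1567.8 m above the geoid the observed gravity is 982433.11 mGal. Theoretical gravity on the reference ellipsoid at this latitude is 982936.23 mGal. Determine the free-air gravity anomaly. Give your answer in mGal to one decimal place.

-19.3

Free-air correction = 0.3086 × 1567.8 = 483.82 mGal
Free-air anomaly = 982433.11 − 982936.23 + (483.82) = -19.30 mGal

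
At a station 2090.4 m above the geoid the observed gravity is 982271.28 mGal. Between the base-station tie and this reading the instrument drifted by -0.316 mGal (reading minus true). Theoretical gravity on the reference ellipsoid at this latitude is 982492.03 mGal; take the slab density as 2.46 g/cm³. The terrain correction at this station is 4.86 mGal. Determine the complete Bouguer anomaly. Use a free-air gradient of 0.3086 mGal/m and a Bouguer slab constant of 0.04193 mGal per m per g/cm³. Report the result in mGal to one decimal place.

213.9

Drift-corrected reading = 982271.28 − (-0.316) = 982271.596 mGal
Free-air correction = 0.3086 × 2090.4 = 645.10 mGal
Free-air anomaly = 982271.596 − 982492.03 + (645.10) = 424.666 mGal
Bouguer slab correction = 0.04193 × 2.46 × 2090.4 = 215.62 mGal
Simple Bouguer anomaly = 424.666 − (215.62) = 209.046 mGal
Complete Bouguer anomaly = 209.046 + 4.86 = 213.906 mGal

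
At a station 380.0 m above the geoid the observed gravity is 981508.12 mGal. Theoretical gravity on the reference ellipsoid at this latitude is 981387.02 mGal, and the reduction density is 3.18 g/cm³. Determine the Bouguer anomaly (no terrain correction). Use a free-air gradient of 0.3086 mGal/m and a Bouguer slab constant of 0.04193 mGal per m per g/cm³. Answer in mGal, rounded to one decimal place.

Free-air correction = 0.3086 × 380.0 = 117.27 mGal
Free-air anomaly = 981508.12 − 981387.02 + (117.27) = 238.37 mGal
Bouguer slab correction = 0.04193 × 3.18 × 380.0 = 50.67 mGal
Simple Bouguer anomaly = 238.37 − (50.67) = 187.70 mGal

187.7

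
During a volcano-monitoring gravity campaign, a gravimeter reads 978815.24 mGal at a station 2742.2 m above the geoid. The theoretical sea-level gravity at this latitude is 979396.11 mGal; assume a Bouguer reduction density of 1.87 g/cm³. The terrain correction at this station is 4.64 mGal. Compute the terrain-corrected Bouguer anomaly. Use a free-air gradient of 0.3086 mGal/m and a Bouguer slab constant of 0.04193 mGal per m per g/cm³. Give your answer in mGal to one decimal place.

55.0

Free-air correction = 0.3086 × 2742.2 = 846.24 mGal
Free-air anomaly = 978815.24 − 979396.11 + (846.24) = 265.37 mGal
Bouguer slab correction = 0.04193 × 1.87 × 2742.2 = 215.01 mGal
Simple Bouguer anomaly = 265.37 − (215.01) = 50.36 mGal
Complete Bouguer anomaly = 50.36 + 4.64 = 55.00 mGal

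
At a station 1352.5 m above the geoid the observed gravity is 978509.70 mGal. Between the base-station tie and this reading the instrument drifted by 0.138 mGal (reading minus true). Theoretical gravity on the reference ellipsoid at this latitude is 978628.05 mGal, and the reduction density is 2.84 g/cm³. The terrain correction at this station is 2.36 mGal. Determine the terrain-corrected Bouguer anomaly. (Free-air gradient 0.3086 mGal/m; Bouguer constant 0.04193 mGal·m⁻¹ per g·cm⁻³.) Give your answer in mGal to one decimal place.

Drift-corrected reading = 978509.70 − (0.138) = 978509.562 mGal
Free-air correction = 0.3086 × 1352.5 = 417.38 mGal
Free-air anomaly = 978509.562 − 978628.05 + (417.38) = 298.892 mGal
Bouguer slab correction = 0.04193 × 2.84 × 1352.5 = 161.06 mGal
Simple Bouguer anomaly = 298.892 − (161.06) = 137.832 mGal
Complete Bouguer anomaly = 137.832 + 2.36 = 140.192 mGal

140.2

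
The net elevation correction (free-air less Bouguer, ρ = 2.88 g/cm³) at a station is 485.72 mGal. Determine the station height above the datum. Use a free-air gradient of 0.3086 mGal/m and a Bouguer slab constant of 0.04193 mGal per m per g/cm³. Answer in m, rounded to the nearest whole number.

Combined gradient = 0.3086 − 0.04193 × 2.88 = 0.1878416 mGal/m
h = 485.72 / 0.1878416 = 2585.80 m

2586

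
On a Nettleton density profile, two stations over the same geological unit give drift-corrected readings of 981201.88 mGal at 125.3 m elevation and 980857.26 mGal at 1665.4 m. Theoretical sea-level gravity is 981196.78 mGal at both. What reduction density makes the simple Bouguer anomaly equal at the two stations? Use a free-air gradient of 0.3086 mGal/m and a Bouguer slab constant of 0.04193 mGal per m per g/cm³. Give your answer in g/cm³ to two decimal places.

2.02

Δg_obs = 980857.26 − 981201.88 = -344.62 mGal over Δh = 1665.4 − 125.3 = 1540.1 m
Equal Bouguer anomalies ⇒ Δg_obs + (0.3086 − 0.04193ρ)·Δh = 0
0.3086 − 0.04193ρ = −Δg_obs/Δh = 0.22376
ρ = (0.3086 − 0.22376) / 0.04193 = 2.02 g/cm³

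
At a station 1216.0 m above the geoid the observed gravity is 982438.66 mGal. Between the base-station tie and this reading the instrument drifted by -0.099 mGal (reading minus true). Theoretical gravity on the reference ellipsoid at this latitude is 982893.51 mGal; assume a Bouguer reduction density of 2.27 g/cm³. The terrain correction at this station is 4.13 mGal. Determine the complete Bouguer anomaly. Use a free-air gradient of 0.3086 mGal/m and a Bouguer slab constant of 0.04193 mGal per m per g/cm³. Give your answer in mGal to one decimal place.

-191.1

Drift-corrected reading = 982438.66 − (-0.099) = 982438.759 mGal
Free-air correction = 0.3086 × 1216.0 = 375.26 mGal
Free-air anomaly = 982438.759 − 982893.51 + (375.26) = -79.491 mGal
Bouguer slab correction = 0.04193 × 2.27 × 1216.0 = 115.74 mGal
Simple Bouguer anomaly = -79.491 − (115.74) = -195.231 mGal
Complete Bouguer anomaly = -195.231 + 4.13 = -191.101 mGal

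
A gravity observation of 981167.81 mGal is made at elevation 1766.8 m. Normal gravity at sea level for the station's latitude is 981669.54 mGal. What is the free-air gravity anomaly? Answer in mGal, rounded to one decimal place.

Free-air correction = 0.3086 × 1766.8 = 545.23 mGal
Free-air anomaly = 981167.81 − 981669.54 + (545.23) = 43.50 mGal

43.5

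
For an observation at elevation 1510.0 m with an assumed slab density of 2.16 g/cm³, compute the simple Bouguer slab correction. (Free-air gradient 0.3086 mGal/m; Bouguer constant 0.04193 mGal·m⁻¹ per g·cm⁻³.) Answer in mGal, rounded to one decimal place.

136.8

Bouguer slab correction = 0.04193 × 2.16 × 1510.0 = 136.8 mGal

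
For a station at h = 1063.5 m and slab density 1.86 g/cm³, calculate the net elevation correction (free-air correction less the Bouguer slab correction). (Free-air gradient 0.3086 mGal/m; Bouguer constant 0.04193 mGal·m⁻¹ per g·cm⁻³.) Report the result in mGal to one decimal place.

Combined gradient = 0.3086 − 0.04193 × 1.86 = 0.2306102 mGal/m
Combined elevation correction = 0.2306102 × 1063.5 = 245.3 mGal

245.3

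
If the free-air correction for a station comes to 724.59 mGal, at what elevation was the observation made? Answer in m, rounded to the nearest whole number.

2348

h = 724.59 / 0.3086 = 2347.99 m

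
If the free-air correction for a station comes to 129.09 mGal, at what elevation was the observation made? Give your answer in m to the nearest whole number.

h = 129.09 / 0.3086 = 418.31 m

418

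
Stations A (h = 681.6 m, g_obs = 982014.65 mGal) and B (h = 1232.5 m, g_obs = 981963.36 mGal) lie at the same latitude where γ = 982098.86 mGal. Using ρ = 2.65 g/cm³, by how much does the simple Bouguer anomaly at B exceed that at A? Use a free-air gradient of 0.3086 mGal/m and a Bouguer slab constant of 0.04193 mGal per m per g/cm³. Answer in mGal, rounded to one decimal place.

Δg_SB(A) = 982014.65 − 982098.86 + 0.3086×681.6 − 0.04193×2.65×681.6 = 50.40 mGal
Δg_SB(B) = 981963.36 − 982098.86 + 0.3086×1232.5 − 0.04193×2.65×1232.5 = 107.90 mGal
Difference = 107.90 − (50.40) = 57.50 mGal

57.5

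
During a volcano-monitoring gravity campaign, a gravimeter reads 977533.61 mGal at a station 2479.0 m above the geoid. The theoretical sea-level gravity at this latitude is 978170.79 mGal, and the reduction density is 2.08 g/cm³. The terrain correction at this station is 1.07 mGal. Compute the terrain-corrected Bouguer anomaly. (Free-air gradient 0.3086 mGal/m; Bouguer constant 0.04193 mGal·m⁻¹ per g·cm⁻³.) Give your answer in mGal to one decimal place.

Free-air correction = 0.3086 × 2479.0 = 765.02 mGal
Free-air anomaly = 977533.61 − 978170.79 + (765.02) = 127.84 mGal
Bouguer slab correction = 0.04193 × 2.08 × 2479.0 = 216.20 mGal
Simple Bouguer anomaly = 127.84 − (216.20) = -88.36 mGal
Complete Bouguer anomaly = -88.36 + 1.07 = -87.29 mGal

-87.3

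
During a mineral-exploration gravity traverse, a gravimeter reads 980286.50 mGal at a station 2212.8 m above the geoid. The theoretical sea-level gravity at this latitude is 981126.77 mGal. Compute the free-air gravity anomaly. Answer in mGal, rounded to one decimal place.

-157.4

Free-air correction = 0.3086 × 2212.8 = 682.87 mGal
Free-air anomaly = 980286.50 − 981126.77 + (682.87) = -157.40 mGal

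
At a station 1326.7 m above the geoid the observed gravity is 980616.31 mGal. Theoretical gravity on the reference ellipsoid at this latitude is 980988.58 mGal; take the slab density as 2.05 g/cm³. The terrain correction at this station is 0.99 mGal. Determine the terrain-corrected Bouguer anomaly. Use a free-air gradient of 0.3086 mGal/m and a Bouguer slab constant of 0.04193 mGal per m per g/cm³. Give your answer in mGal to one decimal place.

Free-air correction = 0.3086 × 1326.7 = 409.42 mGal
Free-air anomaly = 980616.31 − 980988.58 + (409.42) = 37.15 mGal
Bouguer slab correction = 0.04193 × 2.05 × 1326.7 = 114.04 mGal
Simple Bouguer anomaly = 37.15 − (114.04) = -76.89 mGal
Complete Bouguer anomaly = -76.89 + 0.99 = -75.90 mGal

-75.9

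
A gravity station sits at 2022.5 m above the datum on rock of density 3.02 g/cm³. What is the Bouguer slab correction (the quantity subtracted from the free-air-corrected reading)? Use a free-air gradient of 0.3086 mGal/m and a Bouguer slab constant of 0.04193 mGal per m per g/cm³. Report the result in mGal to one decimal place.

Bouguer slab correction = 0.04193 × 3.02 × 2022.5 = 256.1 mGal

256.1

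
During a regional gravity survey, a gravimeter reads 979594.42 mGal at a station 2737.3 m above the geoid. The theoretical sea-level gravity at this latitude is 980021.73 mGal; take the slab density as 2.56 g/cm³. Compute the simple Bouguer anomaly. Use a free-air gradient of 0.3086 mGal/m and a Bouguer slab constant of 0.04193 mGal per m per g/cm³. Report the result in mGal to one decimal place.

123.6

Free-air correction = 0.3086 × 2737.3 = 844.73 mGal
Free-air anomaly = 979594.42 − 980021.73 + (844.73) = 417.42 mGal
Bouguer slab correction = 0.04193 × 2.56 × 2737.3 = 293.82 mGal
Simple Bouguer anomaly = 417.42 − (293.82) = 123.60 mGal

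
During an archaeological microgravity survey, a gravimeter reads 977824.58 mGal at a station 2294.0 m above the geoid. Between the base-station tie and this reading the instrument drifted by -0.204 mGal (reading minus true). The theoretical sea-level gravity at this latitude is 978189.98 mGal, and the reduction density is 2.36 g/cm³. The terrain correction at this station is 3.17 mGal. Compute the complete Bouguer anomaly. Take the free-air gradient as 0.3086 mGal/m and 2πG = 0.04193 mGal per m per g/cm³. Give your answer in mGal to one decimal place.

Drift-corrected reading = 977824.58 − (-0.204) = 977824.784 mGal
Free-air correction = 0.3086 × 2294.0 = 707.93 mGal
Free-air anomaly = 977824.784 − 978189.98 + (707.93) = 342.734 mGal
Bouguer slab correction = 0.04193 × 2.36 × 2294.0 = 227.00 mGal
Simple Bouguer anomaly = 342.734 − (227.00) = 115.734 mGal
Complete Bouguer anomaly = 115.734 + 3.17 = 118.904 mGal

118.9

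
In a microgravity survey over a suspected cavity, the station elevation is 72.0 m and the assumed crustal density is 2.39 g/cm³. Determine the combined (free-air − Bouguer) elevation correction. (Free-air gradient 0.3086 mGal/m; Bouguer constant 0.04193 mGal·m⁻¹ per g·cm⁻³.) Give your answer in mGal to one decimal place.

Combined gradient = 0.3086 − 0.04193 × 2.39 = 0.2083873 mGal/m
Combined elevation correction = 0.2083873 × 72.0 = 15.0 mGal

15.0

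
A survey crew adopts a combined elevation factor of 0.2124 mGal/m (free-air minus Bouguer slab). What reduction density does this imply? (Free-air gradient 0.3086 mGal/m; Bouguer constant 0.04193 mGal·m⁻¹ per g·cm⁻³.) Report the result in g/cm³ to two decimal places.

0.2124 = 0.3086 − 0.04193 × ρ
ρ = (0.3086 − 0.2124) / 0.04193 = 2.29 g/cm³

2.29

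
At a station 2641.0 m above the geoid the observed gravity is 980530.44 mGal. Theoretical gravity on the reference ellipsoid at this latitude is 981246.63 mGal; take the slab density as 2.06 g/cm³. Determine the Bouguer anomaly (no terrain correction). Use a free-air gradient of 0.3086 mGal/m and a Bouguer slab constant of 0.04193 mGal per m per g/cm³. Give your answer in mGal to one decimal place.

Free-air correction = 0.3086 × 2641.0 = 815.01 mGal
Free-air anomaly = 980530.44 − 981246.63 + (815.01) = 98.82 mGal
Bouguer slab correction = 0.04193 × 2.06 × 2641.0 = 228.12 mGal
Simple Bouguer anomaly = 98.82 − (228.12) = -129.30 mGal

-129.3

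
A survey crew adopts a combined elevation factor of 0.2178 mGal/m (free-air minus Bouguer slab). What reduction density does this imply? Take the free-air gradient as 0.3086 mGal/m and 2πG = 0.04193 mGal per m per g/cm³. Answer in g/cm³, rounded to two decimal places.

2.17

0.2178 = 0.3086 − 0.04193 × ρ
ρ = (0.3086 − 0.2178) / 0.04193 = 2.17 g/cm³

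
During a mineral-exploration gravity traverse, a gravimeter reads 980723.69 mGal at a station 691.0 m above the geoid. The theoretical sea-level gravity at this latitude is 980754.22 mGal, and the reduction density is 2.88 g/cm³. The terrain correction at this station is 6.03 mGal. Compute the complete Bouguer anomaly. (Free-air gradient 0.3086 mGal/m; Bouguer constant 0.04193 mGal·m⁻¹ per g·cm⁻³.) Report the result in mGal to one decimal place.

Free-air correction = 0.3086 × 691.0 = 213.24 mGal
Free-air anomaly = 980723.69 − 980754.22 + (213.24) = 182.71 mGal
Bouguer slab correction = 0.04193 × 2.88 × 691.0 = 83.44 mGal
Simple Bouguer anomaly = 182.71 − (83.44) = 99.27 mGal
Complete Bouguer anomaly = 99.27 + 6.03 = 105.30 mGal

105.3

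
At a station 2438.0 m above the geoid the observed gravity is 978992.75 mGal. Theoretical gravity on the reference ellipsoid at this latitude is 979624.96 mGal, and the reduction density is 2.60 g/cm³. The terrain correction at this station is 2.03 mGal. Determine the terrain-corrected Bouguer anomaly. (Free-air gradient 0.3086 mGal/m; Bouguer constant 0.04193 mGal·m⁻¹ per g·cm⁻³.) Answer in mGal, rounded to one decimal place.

Free-air correction = 0.3086 × 2438.0 = 752.37 mGal
Free-air anomaly = 978992.75 − 979624.96 + (752.37) = 120.16 mGal
Bouguer slab correction = 0.04193 × 2.60 × 2438.0 = 265.79 mGal
Simple Bouguer anomaly = 120.16 − (265.79) = -145.63 mGal
Complete Bouguer anomaly = -145.63 + 2.03 = -143.60 mGal

-143.6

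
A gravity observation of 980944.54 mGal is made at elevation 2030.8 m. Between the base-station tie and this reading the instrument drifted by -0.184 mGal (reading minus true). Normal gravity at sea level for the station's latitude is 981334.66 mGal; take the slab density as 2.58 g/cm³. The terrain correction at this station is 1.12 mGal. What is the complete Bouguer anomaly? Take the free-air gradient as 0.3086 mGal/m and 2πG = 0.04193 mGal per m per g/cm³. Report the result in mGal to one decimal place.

Drift-corrected reading = 980944.54 − (-0.184) = 980944.724 mGal
Free-air correction = 0.3086 × 2030.8 = 626.70 mGal
Free-air anomaly = 980944.724 − 981334.66 + (626.70) = 236.764 mGal
Bouguer slab correction = 0.04193 × 2.58 × 2030.8 = 219.69 mGal
Simple Bouguer anomaly = 236.764 − (219.69) = 17.074 mGal
Complete Bouguer anomaly = 17.074 + 1.12 = 18.194 mGal

18.2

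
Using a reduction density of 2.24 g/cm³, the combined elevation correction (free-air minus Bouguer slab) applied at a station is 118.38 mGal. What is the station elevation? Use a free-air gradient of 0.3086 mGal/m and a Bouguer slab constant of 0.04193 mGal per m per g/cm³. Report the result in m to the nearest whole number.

Combined gradient = 0.3086 − 0.04193 × 2.24 = 0.2146768 mGal/m
h = 118.38 / 0.2146768 = 551.43 m

551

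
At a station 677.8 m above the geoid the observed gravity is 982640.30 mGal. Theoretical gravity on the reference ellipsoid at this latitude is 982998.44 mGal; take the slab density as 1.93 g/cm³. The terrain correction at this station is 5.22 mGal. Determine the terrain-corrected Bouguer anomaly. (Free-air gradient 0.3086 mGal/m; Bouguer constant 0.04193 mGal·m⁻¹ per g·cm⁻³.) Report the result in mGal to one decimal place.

-198.6

Free-air correction = 0.3086 × 677.8 = 209.17 mGal
Free-air anomaly = 982640.30 − 982998.44 + (209.17) = -148.97 mGal
Bouguer slab correction = 0.04193 × 1.93 × 677.8 = 54.85 mGal
Simple Bouguer anomaly = -148.97 − (54.85) = -203.82 mGal
Complete Bouguer anomaly = -203.82 + 5.22 = -198.60 mGal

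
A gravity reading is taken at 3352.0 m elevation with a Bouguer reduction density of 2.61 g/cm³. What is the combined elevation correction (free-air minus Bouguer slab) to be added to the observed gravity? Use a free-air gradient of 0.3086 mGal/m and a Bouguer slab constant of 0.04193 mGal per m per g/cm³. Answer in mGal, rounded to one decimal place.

667.6

Combined gradient = 0.3086 − 0.04193 × 2.61 = 0.1991627 mGal/m
Combined elevation correction = 0.1991627 × 3352.0 = 667.6 mGal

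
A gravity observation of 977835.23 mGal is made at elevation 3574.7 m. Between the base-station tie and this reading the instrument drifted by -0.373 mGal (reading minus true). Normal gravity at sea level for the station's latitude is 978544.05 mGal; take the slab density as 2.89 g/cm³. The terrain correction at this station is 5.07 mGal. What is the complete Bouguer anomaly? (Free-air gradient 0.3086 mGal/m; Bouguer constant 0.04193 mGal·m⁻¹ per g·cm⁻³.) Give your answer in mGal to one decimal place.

-33.4

Drift-corrected reading = 977835.23 − (-0.373) = 977835.603 mGal
Free-air correction = 0.3086 × 3574.7 = 1103.15 mGal
Free-air anomaly = 977835.603 − 978544.05 + (1103.15) = 394.703 mGal
Bouguer slab correction = 0.04193 × 2.89 × 3574.7 = 433.17 mGal
Simple Bouguer anomaly = 394.703 − (433.17) = -38.467 mGal
Complete Bouguer anomaly = -38.467 + 5.07 = -33.397 mGal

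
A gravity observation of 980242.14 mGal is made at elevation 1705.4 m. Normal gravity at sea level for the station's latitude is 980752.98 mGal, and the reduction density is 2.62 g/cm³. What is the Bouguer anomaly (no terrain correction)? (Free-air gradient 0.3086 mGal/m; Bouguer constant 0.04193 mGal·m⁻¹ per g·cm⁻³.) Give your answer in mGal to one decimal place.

Free-air correction = 0.3086 × 1705.4 = 526.29 mGal
Free-air anomaly = 980242.14 − 980752.98 + (526.29) = 15.45 mGal
Bouguer slab correction = 0.04193 × 2.62 × 1705.4 = 187.35 mGal
Simple Bouguer anomaly = 15.45 − (187.35) = -171.90 mGal

-171.9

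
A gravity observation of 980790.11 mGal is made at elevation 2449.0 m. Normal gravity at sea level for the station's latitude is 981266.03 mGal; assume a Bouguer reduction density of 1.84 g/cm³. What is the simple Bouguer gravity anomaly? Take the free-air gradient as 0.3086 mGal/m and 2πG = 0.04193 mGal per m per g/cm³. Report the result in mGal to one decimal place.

90.9

Free-air correction = 0.3086 × 2449.0 = 755.76 mGal
Free-air anomaly = 980790.11 − 981266.03 + (755.76) = 279.84 mGal
Bouguer slab correction = 0.04193 × 1.84 × 2449.0 = 188.94 mGal
Simple Bouguer anomaly = 279.84 − (188.94) = 90.90 mGal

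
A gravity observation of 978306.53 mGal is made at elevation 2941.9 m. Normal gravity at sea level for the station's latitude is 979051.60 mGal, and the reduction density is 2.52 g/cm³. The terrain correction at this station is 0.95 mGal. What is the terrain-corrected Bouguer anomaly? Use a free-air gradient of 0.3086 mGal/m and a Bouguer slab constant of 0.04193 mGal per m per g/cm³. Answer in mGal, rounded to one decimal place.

-147.1

Free-air correction = 0.3086 × 2941.9 = 907.87 mGal
Free-air anomaly = 978306.53 − 979051.60 + (907.87) = 162.80 mGal
Bouguer slab correction = 0.04193 × 2.52 × 2941.9 = 310.85 mGal
Simple Bouguer anomaly = 162.80 − (310.85) = -148.05 mGal
Complete Bouguer anomaly = -148.05 + 0.95 = -147.10 mGal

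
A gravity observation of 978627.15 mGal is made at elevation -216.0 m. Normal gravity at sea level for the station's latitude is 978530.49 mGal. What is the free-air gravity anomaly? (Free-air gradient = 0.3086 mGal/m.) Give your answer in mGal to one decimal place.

30.0

Free-air correction = 0.3086 × -216.0 = -66.66 mGal
Free-air anomaly = 978627.15 − 978530.49 + (-66.66) = 30.00 mGal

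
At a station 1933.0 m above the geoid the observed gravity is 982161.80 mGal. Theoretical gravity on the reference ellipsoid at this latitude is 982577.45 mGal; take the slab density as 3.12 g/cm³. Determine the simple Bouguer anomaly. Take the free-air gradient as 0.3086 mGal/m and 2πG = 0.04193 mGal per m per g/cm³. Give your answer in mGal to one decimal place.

Free-air correction = 0.3086 × 1933.0 = 596.52 mGal
Free-air anomaly = 982161.80 − 982577.45 + (596.52) = 180.87 mGal
Bouguer slab correction = 0.04193 × 3.12 × 1933.0 = 252.88 mGal
Simple Bouguer anomaly = 180.87 − (252.88) = -72.01 mGal

-72.0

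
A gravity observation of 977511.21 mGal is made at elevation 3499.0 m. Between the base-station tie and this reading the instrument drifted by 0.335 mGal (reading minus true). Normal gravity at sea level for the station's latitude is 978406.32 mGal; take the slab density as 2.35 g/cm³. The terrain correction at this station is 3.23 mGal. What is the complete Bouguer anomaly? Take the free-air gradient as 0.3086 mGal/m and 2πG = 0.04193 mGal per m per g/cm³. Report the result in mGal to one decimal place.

-157.2

Drift-corrected reading = 977511.21 − (0.335) = 977510.875 mGal
Free-air correction = 0.3086 × 3499.0 = 1079.79 mGal
Free-air anomaly = 977510.875 − 978406.32 + (1079.79) = 184.345 mGal
Bouguer slab correction = 0.04193 × 2.35 × 3499.0 = 344.78 mGal
Simple Bouguer anomaly = 184.345 − (344.78) = -160.435 mGal
Complete Bouguer anomaly = -160.435 + 3.23 = -157.205 mGal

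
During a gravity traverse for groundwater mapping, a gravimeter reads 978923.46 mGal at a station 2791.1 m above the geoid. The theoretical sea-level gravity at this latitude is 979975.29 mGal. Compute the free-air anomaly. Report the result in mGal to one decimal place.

-190.5

Free-air correction = 0.3086 × 2791.1 = 861.33 mGal
Free-air anomaly = 978923.46 − 979975.29 + (861.33) = -190.50 mGal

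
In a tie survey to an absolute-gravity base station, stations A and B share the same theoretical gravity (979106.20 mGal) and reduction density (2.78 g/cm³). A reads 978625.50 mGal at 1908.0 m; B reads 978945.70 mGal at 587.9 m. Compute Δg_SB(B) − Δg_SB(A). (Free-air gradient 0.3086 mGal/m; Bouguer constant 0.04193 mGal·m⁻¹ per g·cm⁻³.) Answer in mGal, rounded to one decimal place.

66.7

Δg_SB(A) = 978625.50 − 979106.20 + 0.3086×1908.0 − 0.04193×2.78×1908.0 = -114.30 mGal
Δg_SB(B) = 978945.70 − 979106.20 + 0.3086×587.9 − 0.04193×2.78×587.9 = -47.60 mGal
Difference = -47.60 − (-114.30) = 66.70 mGal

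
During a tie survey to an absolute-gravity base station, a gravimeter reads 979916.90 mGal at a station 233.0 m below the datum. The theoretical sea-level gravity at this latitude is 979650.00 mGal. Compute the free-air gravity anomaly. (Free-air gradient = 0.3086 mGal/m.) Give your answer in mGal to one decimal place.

Free-air correction = 0.3086 × -233.0 = -71.90 mGal
Free-air anomaly = 979916.90 − 979650.00 + (-71.90) = 195.00 mGal

195.0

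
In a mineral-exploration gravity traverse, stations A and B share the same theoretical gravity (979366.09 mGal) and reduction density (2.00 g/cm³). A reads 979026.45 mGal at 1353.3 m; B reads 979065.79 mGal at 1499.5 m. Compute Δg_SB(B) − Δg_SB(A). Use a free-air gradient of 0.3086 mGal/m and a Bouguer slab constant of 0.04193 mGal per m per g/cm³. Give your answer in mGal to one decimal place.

Δg_SB(A) = 979026.45 − 979366.09 + 0.3086×1353.3 − 0.04193×2.00×1353.3 = -35.50 mGal
Δg_SB(B) = 979065.79 − 979366.09 + 0.3086×1499.5 − 0.04193×2.00×1499.5 = 36.70 mGal
Difference = 36.70 − (-35.50) = 72.20 mGal

72.2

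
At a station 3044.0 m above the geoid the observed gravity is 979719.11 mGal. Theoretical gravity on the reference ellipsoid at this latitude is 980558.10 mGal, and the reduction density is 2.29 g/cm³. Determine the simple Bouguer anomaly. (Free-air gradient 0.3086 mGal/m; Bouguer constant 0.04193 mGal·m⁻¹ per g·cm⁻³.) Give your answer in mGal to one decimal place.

Free-air correction = 0.3086 × 3044.0 = 939.38 mGal
Free-air anomaly = 979719.11 − 980558.10 + (939.38) = 100.39 mGal
Bouguer slab correction = 0.04193 × 2.29 × 3044.0 = 292.28 mGal
Simple Bouguer anomaly = 100.39 − (292.28) = -191.89 mGal

-191.9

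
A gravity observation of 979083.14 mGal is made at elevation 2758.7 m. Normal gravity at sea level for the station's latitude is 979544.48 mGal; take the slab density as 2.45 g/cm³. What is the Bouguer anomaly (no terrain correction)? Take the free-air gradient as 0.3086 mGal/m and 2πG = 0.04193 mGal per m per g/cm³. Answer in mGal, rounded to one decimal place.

106.6

Free-air correction = 0.3086 × 2758.7 = 851.33 mGal
Free-air anomaly = 979083.14 − 979544.48 + (851.33) = 389.99 mGal
Bouguer slab correction = 0.04193 × 2.45 × 2758.7 = 283.40 mGal
Simple Bouguer anomaly = 389.99 − (283.40) = 106.59 mGal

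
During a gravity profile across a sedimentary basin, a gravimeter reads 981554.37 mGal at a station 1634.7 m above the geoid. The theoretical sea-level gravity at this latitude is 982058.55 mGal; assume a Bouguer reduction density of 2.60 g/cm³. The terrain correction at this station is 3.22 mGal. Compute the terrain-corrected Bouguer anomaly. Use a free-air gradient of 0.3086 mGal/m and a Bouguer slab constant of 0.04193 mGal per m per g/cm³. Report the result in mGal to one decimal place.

-174.7

Free-air correction = 0.3086 × 1634.7 = 504.47 mGal
Free-air anomaly = 981554.37 − 982058.55 + (504.47) = 0.29 mGal
Bouguer slab correction = 0.04193 × 2.60 × 1634.7 = 178.21 mGal
Simple Bouguer anomaly = 0.29 − (178.21) = -177.92 mGal
Complete Bouguer anomaly = -177.92 + 3.22 = -174.70 mGal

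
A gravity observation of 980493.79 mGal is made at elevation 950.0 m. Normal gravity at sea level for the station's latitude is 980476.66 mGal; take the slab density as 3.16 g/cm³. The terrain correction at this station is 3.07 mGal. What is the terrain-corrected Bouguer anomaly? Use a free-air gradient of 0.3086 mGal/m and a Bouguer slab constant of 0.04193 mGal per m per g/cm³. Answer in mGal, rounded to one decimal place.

187.5

Free-air correction = 0.3086 × 950.0 = 293.17 mGal
Free-air anomaly = 980493.79 − 980476.66 + (293.17) = 310.30 mGal
Bouguer slab correction = 0.04193 × 3.16 × 950.0 = 125.87 mGal
Simple Bouguer anomaly = 310.30 − (125.87) = 184.43 mGal
Complete Bouguer anomaly = 184.43 + 3.07 = 187.50 mGal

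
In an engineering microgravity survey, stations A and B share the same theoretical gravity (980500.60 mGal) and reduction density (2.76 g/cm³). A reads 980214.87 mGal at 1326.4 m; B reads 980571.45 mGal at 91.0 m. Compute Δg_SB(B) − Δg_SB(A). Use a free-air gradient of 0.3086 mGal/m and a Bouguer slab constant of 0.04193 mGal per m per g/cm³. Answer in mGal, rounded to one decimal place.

118.3

Δg_SB(A) = 980214.87 − 980500.60 + 0.3086×1326.4 − 0.04193×2.76×1326.4 = -29.90 mGal
Δg_SB(B) = 980571.45 − 980500.60 + 0.3086×91.0 − 0.04193×2.76×91.0 = 88.40 mGal
Difference = 88.40 − (-29.90) = 118.30 mGal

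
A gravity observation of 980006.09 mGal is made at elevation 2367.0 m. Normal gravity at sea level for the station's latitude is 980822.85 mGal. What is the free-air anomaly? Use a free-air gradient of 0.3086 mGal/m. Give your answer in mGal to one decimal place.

Free-air correction = 0.3086 × 2367.0 = 730.46 mGal
Free-air anomaly = 980006.09 − 980822.85 + (730.46) = -86.30 mGal

-86.3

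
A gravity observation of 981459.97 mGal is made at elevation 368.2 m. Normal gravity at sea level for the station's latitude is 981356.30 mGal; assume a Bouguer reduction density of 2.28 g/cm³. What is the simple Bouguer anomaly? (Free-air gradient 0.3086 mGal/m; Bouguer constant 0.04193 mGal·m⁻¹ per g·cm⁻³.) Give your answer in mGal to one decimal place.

Free-air correction = 0.3086 × 368.2 = 113.63 mGal
Free-air anomaly = 981459.97 − 981356.30 + (113.63) = 217.30 mGal
Bouguer slab correction = 0.04193 × 2.28 × 368.2 = 35.20 mGal
Simple Bouguer anomaly = 217.30 − (35.20) = 182.10 mGal

182.1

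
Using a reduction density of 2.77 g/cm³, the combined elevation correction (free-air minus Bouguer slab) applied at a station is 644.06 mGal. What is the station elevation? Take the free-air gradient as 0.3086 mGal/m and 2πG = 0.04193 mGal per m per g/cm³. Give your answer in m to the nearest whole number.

3347

Combined gradient = 0.3086 − 0.04193 × 2.77 = 0.1924539 mGal/m
h = 644.06 / 0.1924539 = 3346.57 m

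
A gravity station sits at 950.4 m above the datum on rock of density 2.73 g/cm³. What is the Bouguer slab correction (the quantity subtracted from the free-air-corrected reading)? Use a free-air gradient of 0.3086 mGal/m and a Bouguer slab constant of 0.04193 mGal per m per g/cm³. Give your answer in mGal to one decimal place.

Bouguer slab correction = 0.04193 × 2.73 × 950.4 = 108.8 mGal

108.8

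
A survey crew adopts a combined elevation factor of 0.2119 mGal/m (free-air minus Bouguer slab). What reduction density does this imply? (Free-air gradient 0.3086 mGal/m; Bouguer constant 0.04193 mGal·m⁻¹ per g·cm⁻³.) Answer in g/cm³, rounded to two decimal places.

0.2119 = 0.3086 − 0.04193 × ρ
ρ = (0.3086 − 0.2119) / 0.04193 = 2.31 g/cm³

2.31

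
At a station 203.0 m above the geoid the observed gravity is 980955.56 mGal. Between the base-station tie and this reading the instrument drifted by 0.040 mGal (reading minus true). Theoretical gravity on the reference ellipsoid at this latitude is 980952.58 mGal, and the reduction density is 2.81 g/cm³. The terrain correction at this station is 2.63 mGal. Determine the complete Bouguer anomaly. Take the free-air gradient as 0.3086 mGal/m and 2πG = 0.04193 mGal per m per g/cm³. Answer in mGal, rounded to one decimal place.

Drift-corrected reading = 980955.56 − (0.040) = 980955.520 mGal
Free-air correction = 0.3086 × 203.0 = 62.65 mGal
Free-air anomaly = 980955.520 − 980952.58 + (62.65) = 65.590 mGal
Bouguer slab correction = 0.04193 × 2.81 × 203.0 = 23.92 mGal
Simple Bouguer anomaly = 65.590 − (23.92) = 41.670 mGal
Complete Bouguer anomaly = 41.670 + 2.63 = 44.300 mGal

44.3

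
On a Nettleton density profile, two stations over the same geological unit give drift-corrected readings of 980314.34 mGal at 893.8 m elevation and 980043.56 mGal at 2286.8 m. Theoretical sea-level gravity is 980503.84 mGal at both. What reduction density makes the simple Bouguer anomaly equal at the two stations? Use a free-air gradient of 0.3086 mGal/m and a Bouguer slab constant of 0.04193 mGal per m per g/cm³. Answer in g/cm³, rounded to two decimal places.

2.72

Δg_obs = 980043.56 − 980314.34 = -270.78 mGal over Δh = 2286.8 − 893.8 = 1393.0 m
Equal Bouguer anomalies ⇒ Δg_obs + (0.3086 − 0.04193ρ)·Δh = 0
0.3086 − 0.04193ρ = −Δg_obs/Δh = 0.19439
ρ = (0.3086 − 0.19439) / 0.04193 = 2.72 g/cm³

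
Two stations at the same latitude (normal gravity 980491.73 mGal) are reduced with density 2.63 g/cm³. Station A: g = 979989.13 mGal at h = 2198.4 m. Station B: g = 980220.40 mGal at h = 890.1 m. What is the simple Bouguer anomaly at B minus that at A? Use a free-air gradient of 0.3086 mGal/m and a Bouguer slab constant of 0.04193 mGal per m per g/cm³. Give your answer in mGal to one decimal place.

Δg_SB(A) = 979989.13 − 980491.73 + 0.3086×2198.4 − 0.04193×2.63×2198.4 = -66.60 mGal
Δg_SB(B) = 980220.40 − 980491.73 + 0.3086×890.1 − 0.04193×2.63×890.1 = -94.80 mGal
Difference = -94.80 − (-66.60) = -28.20 mGal

-28.2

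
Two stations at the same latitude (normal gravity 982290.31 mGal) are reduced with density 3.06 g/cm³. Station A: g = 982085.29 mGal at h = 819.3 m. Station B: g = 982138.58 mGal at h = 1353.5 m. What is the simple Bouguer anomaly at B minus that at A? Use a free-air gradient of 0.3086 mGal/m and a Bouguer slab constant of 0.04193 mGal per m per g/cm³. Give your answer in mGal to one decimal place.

Δg_SB(A) = 982085.29 − 982290.31 + 0.3086×819.3 − 0.04193×3.06×819.3 = -57.30 mGal
Δg_SB(B) = 982138.58 − 982290.31 + 0.3086×1353.5 − 0.04193×3.06×1353.5 = 92.30 mGal
Difference = 92.30 − (-57.30) = 149.60 mGal

149.6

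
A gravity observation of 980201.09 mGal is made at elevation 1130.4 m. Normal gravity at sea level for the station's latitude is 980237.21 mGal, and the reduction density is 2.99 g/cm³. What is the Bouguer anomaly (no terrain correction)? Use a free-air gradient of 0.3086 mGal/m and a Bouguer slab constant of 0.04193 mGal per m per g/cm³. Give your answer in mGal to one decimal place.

Free-air correction = 0.3086 × 1130.4 = 348.84 mGal
Free-air anomaly = 980201.09 − 980237.21 + (348.84) = 312.72 mGal
Bouguer slab correction = 0.04193 × 2.99 × 1130.4 = 141.72 mGal
Simple Bouguer anomaly = 312.72 − (141.72) = 171.00 mGal

171.0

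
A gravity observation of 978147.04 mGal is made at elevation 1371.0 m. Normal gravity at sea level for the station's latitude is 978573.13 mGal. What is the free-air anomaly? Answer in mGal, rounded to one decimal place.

-3.0

Free-air correction = 0.3086 × 1371.0 = 423.09 mGal
Free-air anomaly = 978147.04 − 978573.13 + (423.09) = -3.00 mGal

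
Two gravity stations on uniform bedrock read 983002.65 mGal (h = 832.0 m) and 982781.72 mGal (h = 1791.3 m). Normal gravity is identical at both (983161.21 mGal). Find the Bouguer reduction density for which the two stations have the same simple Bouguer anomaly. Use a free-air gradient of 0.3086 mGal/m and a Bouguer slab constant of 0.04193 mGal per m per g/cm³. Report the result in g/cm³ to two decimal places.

1.87

Δg_obs = 982781.72 − 983002.65 = -220.93 mGal over Δh = 1791.3 − 832.0 = 959.3 m
Equal Bouguer anomalies ⇒ Δg_obs + (0.3086 − 0.04193ρ)·Δh = 0
0.3086 − 0.04193ρ = −Δg_obs/Δh = 0.23030
ρ = (0.3086 − 0.23030) / 0.04193 = 1.87 g/cm³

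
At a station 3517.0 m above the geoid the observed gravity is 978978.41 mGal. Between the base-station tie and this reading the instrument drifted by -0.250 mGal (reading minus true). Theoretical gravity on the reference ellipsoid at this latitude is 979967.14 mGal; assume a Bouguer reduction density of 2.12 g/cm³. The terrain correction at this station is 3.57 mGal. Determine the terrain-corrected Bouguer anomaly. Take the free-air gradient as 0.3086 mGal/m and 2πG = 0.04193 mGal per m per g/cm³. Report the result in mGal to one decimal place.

-212.2

Drift-corrected reading = 978978.41 − (-0.250) = 978978.660 mGal
Free-air correction = 0.3086 × 3517.0 = 1085.35 mGal
Free-air anomaly = 978978.660 − 979967.14 + (1085.35) = 96.870 mGal
Bouguer slab correction = 0.04193 × 2.12 × 3517.0 = 312.63 mGal
Simple Bouguer anomaly = 96.870 − (312.63) = -215.760 mGal
Complete Bouguer anomaly = -215.760 + 3.57 = -212.190 mGal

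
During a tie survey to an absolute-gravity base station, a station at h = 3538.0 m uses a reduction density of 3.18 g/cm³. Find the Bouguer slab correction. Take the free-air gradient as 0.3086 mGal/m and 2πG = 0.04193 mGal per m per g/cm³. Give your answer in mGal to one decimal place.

Bouguer slab correction = 0.04193 × 3.18 × 3538.0 = 471.7 mGal

471.7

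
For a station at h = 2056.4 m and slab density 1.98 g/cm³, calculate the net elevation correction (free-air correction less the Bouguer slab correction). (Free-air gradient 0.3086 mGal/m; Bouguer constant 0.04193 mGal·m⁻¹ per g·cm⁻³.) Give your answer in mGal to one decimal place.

Combined gradient = 0.3086 − 0.04193 × 1.98 = 0.2255786 mGal/m
Combined elevation correction = 0.2255786 × 2056.4 = 463.9 mGal

463.9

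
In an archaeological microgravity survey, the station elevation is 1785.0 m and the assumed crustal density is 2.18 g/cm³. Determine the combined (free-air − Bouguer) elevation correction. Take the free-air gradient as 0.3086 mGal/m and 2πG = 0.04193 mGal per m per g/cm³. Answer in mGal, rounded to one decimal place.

387.7

Combined gradient = 0.3086 − 0.04193 × 2.18 = 0.2171926 mGal/m
Combined elevation correction = 0.2171926 × 1785.0 = 387.7 mGal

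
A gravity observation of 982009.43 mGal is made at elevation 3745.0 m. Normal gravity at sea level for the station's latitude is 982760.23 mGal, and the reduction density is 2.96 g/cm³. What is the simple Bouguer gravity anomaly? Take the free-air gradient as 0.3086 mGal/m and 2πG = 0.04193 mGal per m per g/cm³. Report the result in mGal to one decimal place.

Free-air correction = 0.3086 × 3745.0 = 1155.71 mGal
Free-air anomaly = 982009.43 − 982760.23 + (1155.71) = 404.91 mGal
Bouguer slab correction = 0.04193 × 2.96 × 3745.0 = 464.80 mGal
Simple Bouguer anomaly = 404.91 − (464.80) = -59.89 mGal

-59.9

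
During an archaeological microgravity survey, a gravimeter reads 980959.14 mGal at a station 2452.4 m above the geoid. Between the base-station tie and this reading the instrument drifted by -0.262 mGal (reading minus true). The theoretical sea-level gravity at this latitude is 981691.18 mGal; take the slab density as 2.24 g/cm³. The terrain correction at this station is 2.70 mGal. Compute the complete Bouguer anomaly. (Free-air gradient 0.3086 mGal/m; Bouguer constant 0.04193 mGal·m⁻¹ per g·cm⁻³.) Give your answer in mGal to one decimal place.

-202.6

Drift-corrected reading = 980959.14 − (-0.262) = 980959.402 mGal
Free-air correction = 0.3086 × 2452.4 = 756.81 mGal
Free-air anomaly = 980959.402 − 981691.18 + (756.81) = 25.032 mGal
Bouguer slab correction = 0.04193 × 2.24 × 2452.4 = 230.34 mGal
Simple Bouguer anomaly = 25.032 − (230.34) = -205.308 mGal
Complete Bouguer anomaly = -205.308 + 2.70 = -202.608 mGal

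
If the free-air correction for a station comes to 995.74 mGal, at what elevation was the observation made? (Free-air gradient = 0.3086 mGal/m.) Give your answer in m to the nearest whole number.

h = 995.74 / 0.3086 = 3226.64 m

3227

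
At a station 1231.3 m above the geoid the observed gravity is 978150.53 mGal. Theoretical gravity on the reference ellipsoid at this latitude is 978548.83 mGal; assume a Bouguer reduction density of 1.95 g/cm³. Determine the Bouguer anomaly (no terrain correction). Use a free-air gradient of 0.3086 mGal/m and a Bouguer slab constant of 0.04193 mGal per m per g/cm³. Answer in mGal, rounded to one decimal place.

Free-air correction = 0.3086 × 1231.3 = 379.98 mGal
Free-air anomaly = 978150.53 − 978548.83 + (379.98) = -18.32 mGal
Bouguer slab correction = 0.04193 × 1.95 × 1231.3 = 100.68 mGal
Simple Bouguer anomaly = -18.32 − (100.68) = -119.00 mGal

-119.0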